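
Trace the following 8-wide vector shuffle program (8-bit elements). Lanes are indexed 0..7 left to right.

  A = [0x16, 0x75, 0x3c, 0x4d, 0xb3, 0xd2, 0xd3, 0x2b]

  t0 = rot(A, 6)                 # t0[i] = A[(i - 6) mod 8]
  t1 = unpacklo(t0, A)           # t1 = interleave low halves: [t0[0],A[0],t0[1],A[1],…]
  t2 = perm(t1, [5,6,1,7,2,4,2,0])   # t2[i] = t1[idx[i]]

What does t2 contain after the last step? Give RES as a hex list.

RES = [0x3c, 0xd2, 0x16, 0x4d, 0x4d, 0xb3, 0x4d, 0x3c]

→ t0 |3c|4d|b3|d2|d3|2b|16|75|
→ t1 |3c|16|4d|75|b3|3c|d2|4d|
→ t2 |3c|d2|16|4d|4d|b3|4d|3c|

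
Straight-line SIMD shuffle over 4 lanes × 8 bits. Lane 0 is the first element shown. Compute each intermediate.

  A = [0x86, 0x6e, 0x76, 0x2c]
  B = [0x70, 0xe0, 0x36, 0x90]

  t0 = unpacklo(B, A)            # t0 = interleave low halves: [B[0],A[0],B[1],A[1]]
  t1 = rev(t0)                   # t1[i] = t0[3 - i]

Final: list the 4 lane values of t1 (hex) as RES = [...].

→ t0 |70|86|e0|6e|
→ t1 |6e|e0|86|70|

RES = [ 0x6e  0xe0  0x86  0x70 ]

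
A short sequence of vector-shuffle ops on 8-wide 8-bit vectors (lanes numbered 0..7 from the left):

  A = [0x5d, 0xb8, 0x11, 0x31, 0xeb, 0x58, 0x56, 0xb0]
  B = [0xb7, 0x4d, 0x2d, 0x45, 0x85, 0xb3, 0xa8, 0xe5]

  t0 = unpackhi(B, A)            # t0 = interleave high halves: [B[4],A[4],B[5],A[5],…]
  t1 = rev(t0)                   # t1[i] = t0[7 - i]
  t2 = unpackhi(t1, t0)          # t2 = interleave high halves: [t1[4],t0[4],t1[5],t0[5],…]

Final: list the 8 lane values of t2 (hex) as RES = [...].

RES = [0x58, 0xa8, 0xb3, 0x56, 0xeb, 0xe5, 0x85, 0xb0]

→ t0 |85|eb|b3|58|a8|56|e5|b0|
→ t1 |b0|e5|56|a8|58|b3|eb|85|
→ t2 |58|a8|b3|56|eb|e5|85|b0|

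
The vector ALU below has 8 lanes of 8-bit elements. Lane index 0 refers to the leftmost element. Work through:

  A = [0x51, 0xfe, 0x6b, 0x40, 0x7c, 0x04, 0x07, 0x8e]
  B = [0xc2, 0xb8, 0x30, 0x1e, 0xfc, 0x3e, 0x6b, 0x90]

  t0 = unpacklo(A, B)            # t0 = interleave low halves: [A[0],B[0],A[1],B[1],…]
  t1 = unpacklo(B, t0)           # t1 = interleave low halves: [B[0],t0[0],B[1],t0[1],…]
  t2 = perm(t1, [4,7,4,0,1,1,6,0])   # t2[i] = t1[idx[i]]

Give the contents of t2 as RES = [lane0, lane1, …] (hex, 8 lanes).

t0 = [0x51, 0xc2, 0xfe, 0xb8, 0x6b, 0x30, 0x40, 0x1e]
t1 = [0xc2, 0x51, 0xb8, 0xc2, 0x30, 0xfe, 0x1e, 0xb8]
t2 = [0x30, 0xb8, 0x30, 0xc2, 0x51, 0x51, 0x1e, 0xc2]

RES = [ 0x30  0xb8  0x30  0xc2  0x51  0x51  0x1e  0xc2 ]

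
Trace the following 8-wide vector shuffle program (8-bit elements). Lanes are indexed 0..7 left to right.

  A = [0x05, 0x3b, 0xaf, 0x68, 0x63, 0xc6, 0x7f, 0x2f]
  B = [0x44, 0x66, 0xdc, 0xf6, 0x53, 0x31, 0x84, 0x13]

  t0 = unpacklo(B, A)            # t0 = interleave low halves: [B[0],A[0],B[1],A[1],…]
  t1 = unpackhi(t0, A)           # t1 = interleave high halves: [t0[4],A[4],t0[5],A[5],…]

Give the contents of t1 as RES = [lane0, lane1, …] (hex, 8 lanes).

t0 = [0x44, 0x05, 0x66, 0x3b, 0xdc, 0xaf, 0xf6, 0x68]
t1 = [0xdc, 0x63, 0xaf, 0xc6, 0xf6, 0x7f, 0x68, 0x2f]

RES = [0xdc, 0x63, 0xaf, 0xc6, 0xf6, 0x7f, 0x68, 0x2f]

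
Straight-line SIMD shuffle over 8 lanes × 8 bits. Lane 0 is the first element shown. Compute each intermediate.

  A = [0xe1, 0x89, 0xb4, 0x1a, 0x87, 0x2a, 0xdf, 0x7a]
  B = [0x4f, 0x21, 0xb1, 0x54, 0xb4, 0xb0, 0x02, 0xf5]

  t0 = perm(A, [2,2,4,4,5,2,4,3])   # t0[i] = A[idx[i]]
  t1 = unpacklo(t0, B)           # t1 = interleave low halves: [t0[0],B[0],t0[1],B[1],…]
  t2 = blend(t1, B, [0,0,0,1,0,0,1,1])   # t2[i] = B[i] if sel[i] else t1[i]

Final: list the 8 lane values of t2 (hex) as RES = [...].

→ t0 |b4|b4|87|87|2a|b4|87|1a|
→ t1 |b4|4f|b4|21|87|b1|87|54|
→ t2 |b4|4f|b4|54|87|b1|02|f5|

RES = [ 0xb4  0x4f  0xb4  0x54  0x87  0xb1  0x02  0xf5 ]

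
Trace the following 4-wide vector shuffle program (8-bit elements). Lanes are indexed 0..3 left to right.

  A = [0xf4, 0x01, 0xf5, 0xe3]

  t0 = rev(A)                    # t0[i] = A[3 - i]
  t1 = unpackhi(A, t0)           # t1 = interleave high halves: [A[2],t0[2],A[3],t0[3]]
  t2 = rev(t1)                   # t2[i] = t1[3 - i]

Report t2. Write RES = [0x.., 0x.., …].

RES = [ 0xf4  0xe3  0x01  0xf5 ]

  t0: e3 f5 01 f4
  t1: f5 01 e3 f4
  t2: f4 e3 01 f5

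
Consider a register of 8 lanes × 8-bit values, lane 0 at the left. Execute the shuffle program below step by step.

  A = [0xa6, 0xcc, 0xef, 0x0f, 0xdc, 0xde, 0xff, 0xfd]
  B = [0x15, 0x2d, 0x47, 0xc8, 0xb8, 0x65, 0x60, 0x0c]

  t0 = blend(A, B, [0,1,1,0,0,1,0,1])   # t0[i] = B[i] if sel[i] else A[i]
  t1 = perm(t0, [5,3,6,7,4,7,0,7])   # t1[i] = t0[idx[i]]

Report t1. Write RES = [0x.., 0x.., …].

→ t0 |a6|2d|47|0f|dc|65|ff|0c|
→ t1 |65|0f|ff|0c|dc|0c|a6|0c|

RES = [ 0x65  0x0f  0xff  0x0c  0xdc  0x0c  0xa6  0x0c ]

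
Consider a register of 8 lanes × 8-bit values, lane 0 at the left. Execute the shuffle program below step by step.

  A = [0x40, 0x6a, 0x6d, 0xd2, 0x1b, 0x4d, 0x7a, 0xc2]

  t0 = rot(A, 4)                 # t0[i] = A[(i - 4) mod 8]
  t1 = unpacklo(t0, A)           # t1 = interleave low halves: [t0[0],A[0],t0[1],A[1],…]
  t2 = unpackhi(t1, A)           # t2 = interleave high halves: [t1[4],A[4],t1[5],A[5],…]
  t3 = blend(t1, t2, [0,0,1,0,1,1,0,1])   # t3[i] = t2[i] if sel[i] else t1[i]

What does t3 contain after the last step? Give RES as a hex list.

t0 = [0x1b, 0x4d, 0x7a, 0xc2, 0x40, 0x6a, 0x6d, 0xd2]
t1 = [0x1b, 0x40, 0x4d, 0x6a, 0x7a, 0x6d, 0xc2, 0xd2]
t2 = [0x7a, 0x1b, 0x6d, 0x4d, 0xc2, 0x7a, 0xd2, 0xc2]
t3 = [0x1b, 0x40, 0x6d, 0x6a, 0xc2, 0x7a, 0xc2, 0xc2]

RES = [0x1b, 0x40, 0x6d, 0x6a, 0xc2, 0x7a, 0xc2, 0xc2]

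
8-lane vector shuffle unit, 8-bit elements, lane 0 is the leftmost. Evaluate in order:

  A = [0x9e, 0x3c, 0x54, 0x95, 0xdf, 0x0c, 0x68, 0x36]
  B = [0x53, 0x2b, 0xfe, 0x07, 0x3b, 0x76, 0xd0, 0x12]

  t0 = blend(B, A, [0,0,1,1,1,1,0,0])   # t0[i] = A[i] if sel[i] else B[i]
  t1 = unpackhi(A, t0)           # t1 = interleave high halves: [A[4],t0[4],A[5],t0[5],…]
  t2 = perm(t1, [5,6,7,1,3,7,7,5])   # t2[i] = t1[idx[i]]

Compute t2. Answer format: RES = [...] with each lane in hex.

RES = [0xd0, 0x36, 0x12, 0xdf, 0x0c, 0x12, 0x12, 0xd0]

  t0: 53 2b 54 95 df 0c d0 12
  t1: df df 0c 0c 68 d0 36 12
  t2: d0 36 12 df 0c 12 12 d0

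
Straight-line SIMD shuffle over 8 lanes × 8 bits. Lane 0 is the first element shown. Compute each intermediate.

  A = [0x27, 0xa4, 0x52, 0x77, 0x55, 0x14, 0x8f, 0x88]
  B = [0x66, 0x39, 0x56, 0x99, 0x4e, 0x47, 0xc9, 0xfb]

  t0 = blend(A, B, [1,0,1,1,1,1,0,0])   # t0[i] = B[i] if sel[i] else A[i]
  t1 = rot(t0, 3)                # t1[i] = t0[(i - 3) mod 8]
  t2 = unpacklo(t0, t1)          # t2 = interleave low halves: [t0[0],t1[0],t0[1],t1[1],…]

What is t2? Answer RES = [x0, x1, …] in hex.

RES = [0x66, 0x47, 0xa4, 0x8f, 0x56, 0x88, 0x99, 0x66]

  t0: 66 a4 56 99 4e 47 8f 88
  t1: 47 8f 88 66 a4 56 99 4e
  t2: 66 47 a4 8f 56 88 99 66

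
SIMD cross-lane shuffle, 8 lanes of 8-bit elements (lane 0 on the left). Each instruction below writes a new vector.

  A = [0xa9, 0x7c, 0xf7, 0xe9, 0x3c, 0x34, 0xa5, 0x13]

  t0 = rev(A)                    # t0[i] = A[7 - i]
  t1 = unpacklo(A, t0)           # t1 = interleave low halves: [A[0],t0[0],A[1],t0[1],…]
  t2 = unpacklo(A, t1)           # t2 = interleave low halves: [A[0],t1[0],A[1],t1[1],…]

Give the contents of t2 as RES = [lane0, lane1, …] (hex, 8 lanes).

  t0: 13 a5 34 3c e9 f7 7c a9
  t1: a9 13 7c a5 f7 34 e9 3c
  t2: a9 a9 7c 13 f7 7c e9 a5

RES = [0xa9, 0xa9, 0x7c, 0x13, 0xf7, 0x7c, 0xe9, 0xa5]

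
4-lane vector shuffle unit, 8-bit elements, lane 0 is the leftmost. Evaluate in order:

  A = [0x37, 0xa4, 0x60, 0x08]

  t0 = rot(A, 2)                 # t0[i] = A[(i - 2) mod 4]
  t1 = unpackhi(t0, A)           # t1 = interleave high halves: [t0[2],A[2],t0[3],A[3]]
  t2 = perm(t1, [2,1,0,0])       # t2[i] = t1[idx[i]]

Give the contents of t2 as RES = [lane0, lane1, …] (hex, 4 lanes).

→ t0 |60|08|37|a4|
→ t1 |37|60|a4|08|
→ t2 |a4|60|37|37|

RES = [0xa4, 0x60, 0x37, 0x37]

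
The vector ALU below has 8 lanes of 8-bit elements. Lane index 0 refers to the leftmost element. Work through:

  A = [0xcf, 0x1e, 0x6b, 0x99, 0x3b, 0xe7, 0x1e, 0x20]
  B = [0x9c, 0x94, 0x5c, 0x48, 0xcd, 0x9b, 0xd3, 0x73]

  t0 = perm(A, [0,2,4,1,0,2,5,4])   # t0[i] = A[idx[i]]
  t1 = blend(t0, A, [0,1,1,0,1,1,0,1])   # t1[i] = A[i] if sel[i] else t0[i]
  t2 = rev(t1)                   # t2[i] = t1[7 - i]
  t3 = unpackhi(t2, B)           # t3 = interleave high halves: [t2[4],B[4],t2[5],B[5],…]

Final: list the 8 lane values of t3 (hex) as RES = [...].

RES = [0x1e, 0xcd, 0x6b, 0x9b, 0x1e, 0xd3, 0xcf, 0x73]

t0 = [0xcf, 0x6b, 0x3b, 0x1e, 0xcf, 0x6b, 0xe7, 0x3b]
t1 = [0xcf, 0x1e, 0x6b, 0x1e, 0x3b, 0xe7, 0xe7, 0x20]
t2 = [0x20, 0xe7, 0xe7, 0x3b, 0x1e, 0x6b, 0x1e, 0xcf]
t3 = [0x1e, 0xcd, 0x6b, 0x9b, 0x1e, 0xd3, 0xcf, 0x73]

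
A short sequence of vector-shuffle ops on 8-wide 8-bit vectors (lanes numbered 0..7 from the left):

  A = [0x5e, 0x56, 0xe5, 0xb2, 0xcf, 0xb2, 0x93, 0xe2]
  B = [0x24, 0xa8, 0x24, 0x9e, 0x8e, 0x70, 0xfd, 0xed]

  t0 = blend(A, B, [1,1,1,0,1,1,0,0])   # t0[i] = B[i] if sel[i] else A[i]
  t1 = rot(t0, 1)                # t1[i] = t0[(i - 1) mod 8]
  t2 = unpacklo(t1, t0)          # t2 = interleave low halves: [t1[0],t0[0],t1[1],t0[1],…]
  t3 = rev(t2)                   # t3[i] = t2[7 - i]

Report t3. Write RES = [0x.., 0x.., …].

RES = [ 0xb2  0x24  0x24  0xa8  0xa8  0x24  0x24  0xe2 ]

t0 = [0x24, 0xa8, 0x24, 0xb2, 0x8e, 0x70, 0x93, 0xe2]
t1 = [0xe2, 0x24, 0xa8, 0x24, 0xb2, 0x8e, 0x70, 0x93]
t2 = [0xe2, 0x24, 0x24, 0xa8, 0xa8, 0x24, 0x24, 0xb2]
t3 = [0xb2, 0x24, 0x24, 0xa8, 0xa8, 0x24, 0x24, 0xe2]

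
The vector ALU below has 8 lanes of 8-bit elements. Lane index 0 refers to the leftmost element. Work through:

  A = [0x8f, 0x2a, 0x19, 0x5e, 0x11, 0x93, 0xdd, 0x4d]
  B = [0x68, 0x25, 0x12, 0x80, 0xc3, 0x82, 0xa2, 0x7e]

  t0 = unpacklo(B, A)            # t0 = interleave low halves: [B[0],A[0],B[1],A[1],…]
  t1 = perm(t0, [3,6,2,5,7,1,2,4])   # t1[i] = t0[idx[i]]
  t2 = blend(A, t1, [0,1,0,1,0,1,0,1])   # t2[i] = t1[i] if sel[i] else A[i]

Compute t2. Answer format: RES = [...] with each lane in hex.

RES = [ 0x8f  0x80  0x19  0x19  0x11  0x8f  0xdd  0x12 ]

→ t0 |68|8f|25|2a|12|19|80|5e|
→ t1 |2a|80|25|19|5e|8f|25|12|
→ t2 |8f|80|19|19|11|8f|dd|12|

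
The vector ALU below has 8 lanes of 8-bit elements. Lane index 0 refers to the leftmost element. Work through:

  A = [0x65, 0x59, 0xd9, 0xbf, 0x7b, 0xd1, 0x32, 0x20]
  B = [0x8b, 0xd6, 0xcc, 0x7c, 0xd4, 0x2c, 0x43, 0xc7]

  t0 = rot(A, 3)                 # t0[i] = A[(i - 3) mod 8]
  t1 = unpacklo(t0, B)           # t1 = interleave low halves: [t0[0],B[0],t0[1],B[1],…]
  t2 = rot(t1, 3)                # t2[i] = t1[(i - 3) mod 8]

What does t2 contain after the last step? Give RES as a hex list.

RES = [0xcc, 0x65, 0x7c, 0xd1, 0x8b, 0x32, 0xd6, 0x20]

  t0: d1 32 20 65 59 d9 bf 7b
  t1: d1 8b 32 d6 20 cc 65 7c
  t2: cc 65 7c d1 8b 32 d6 20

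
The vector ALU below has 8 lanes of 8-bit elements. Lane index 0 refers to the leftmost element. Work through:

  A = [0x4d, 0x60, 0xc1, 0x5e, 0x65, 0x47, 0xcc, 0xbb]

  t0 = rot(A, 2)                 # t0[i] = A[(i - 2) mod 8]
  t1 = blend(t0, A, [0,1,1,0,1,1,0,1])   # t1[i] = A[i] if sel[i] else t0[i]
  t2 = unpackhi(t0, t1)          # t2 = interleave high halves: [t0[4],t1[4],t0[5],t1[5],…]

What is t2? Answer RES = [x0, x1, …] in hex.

RES = [ 0xc1  0x65  0x5e  0x47  0x65  0x65  0x47  0xbb ]

  t0: cc bb 4d 60 c1 5e 65 47
  t1: cc 60 c1 60 65 47 65 bb
  t2: c1 65 5e 47 65 65 47 bb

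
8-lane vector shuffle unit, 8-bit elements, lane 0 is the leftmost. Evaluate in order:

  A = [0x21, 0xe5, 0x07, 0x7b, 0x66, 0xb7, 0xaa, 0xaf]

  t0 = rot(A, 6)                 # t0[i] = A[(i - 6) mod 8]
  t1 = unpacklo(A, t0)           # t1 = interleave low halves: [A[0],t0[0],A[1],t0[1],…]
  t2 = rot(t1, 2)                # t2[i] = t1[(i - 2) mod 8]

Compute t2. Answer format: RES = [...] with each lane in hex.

RES = [0x7b, 0xb7, 0x21, 0x07, 0xe5, 0x7b, 0x07, 0x66]

  t0: 07 7b 66 b7 aa af 21 e5
  t1: 21 07 e5 7b 07 66 7b b7
  t2: 7b b7 21 07 e5 7b 07 66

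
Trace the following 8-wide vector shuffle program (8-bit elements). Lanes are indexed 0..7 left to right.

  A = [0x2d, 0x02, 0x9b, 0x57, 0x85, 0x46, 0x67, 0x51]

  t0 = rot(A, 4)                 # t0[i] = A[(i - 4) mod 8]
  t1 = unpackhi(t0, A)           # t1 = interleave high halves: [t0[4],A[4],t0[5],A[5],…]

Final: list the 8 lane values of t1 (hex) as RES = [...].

RES = [0x2d, 0x85, 0x02, 0x46, 0x9b, 0x67, 0x57, 0x51]

  t0: 85 46 67 51 2d 02 9b 57
  t1: 2d 85 02 46 9b 67 57 51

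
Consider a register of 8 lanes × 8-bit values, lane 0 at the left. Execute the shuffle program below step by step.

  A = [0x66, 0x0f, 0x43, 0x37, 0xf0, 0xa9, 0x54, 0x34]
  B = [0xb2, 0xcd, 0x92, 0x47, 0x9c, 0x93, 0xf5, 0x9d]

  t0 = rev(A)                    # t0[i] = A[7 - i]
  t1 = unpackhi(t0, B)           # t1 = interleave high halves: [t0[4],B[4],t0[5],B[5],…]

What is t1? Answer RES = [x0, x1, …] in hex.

RES = [ 0x37  0x9c  0x43  0x93  0x0f  0xf5  0x66  0x9d ]

  t0: 34 54 a9 f0 37 43 0f 66
  t1: 37 9c 43 93 0f f5 66 9d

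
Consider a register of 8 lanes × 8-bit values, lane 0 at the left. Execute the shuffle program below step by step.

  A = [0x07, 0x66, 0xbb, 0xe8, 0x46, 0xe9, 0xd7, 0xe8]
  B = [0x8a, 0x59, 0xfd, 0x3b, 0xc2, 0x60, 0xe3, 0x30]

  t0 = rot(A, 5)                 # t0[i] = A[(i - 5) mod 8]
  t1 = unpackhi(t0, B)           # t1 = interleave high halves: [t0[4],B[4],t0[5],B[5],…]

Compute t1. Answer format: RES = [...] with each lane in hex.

RES = [0xe8, 0xc2, 0x07, 0x60, 0x66, 0xe3, 0xbb, 0x30]

→ t0 |e8|46|e9|d7|e8|07|66|bb|
→ t1 |e8|c2|07|60|66|e3|bb|30|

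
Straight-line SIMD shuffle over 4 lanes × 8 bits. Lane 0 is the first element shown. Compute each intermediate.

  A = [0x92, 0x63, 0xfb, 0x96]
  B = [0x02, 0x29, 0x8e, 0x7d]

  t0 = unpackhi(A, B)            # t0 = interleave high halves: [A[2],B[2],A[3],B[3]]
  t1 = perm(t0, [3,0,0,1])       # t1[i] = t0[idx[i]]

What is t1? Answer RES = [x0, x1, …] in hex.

t0 = [0xfb, 0x8e, 0x96, 0x7d]
t1 = [0x7d, 0xfb, 0xfb, 0x8e]

RES = [ 0x7d  0xfb  0xfb  0x8e ]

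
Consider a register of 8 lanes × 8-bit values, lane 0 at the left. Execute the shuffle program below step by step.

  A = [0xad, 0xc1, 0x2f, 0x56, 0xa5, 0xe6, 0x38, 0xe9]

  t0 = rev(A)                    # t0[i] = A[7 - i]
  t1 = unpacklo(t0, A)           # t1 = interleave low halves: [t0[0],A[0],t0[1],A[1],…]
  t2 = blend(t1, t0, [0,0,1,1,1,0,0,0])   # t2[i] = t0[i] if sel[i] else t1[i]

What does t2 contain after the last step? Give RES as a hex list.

t0 = [0xe9, 0x38, 0xe6, 0xa5, 0x56, 0x2f, 0xc1, 0xad]
t1 = [0xe9, 0xad, 0x38, 0xc1, 0xe6, 0x2f, 0xa5, 0x56]
t2 = [0xe9, 0xad, 0xe6, 0xa5, 0x56, 0x2f, 0xa5, 0x56]

RES = [ 0xe9  0xad  0xe6  0xa5  0x56  0x2f  0xa5  0x56 ]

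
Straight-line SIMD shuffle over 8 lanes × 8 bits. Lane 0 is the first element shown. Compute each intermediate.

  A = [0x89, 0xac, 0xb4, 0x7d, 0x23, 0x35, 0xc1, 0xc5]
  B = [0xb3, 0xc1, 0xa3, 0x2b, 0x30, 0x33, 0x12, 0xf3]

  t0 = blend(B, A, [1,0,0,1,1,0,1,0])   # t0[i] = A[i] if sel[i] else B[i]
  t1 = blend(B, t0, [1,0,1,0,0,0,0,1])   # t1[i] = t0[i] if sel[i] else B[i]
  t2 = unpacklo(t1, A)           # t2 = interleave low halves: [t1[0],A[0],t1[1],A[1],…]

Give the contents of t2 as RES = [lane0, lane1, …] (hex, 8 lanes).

RES = [ 0x89  0x89  0xc1  0xac  0xa3  0xb4  0x2b  0x7d ]

→ t0 |89|c1|a3|7d|23|33|c1|f3|
→ t1 |89|c1|a3|2b|30|33|12|f3|
→ t2 |89|89|c1|ac|a3|b4|2b|7d|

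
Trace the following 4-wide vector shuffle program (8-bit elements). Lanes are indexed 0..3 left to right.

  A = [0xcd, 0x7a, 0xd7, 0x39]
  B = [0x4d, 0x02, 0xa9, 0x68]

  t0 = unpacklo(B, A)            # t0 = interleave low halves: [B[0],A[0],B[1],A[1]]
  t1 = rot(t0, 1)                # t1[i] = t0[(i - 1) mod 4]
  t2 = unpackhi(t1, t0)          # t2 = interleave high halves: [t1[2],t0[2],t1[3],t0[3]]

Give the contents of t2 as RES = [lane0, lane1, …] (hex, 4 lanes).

t0 = [0x4d, 0xcd, 0x02, 0x7a]
t1 = [0x7a, 0x4d, 0xcd, 0x02]
t2 = [0xcd, 0x02, 0x02, 0x7a]

RES = [ 0xcd  0x02  0x02  0x7a ]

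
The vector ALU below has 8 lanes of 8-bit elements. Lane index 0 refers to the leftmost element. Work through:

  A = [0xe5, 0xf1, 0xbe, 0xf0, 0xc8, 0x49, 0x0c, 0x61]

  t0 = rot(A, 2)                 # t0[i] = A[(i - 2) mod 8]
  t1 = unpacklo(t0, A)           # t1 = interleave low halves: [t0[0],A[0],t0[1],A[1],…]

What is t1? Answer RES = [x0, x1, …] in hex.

RES = [0x0c, 0xe5, 0x61, 0xf1, 0xe5, 0xbe, 0xf1, 0xf0]

  t0: 0c 61 e5 f1 be f0 c8 49
  t1: 0c e5 61 f1 e5 be f1 f0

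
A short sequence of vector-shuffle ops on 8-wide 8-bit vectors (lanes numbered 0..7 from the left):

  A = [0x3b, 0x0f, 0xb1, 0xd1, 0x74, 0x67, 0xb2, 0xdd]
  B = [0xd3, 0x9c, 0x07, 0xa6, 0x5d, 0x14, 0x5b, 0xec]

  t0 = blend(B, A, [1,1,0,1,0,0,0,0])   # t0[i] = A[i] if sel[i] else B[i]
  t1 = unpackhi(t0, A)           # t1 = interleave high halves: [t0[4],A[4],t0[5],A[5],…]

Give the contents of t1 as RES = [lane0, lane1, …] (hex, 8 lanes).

  t0: 3b 0f 07 d1 5d 14 5b ec
  t1: 5d 74 14 67 5b b2 ec dd

RES = [0x5d, 0x74, 0x14, 0x67, 0x5b, 0xb2, 0xec, 0xdd]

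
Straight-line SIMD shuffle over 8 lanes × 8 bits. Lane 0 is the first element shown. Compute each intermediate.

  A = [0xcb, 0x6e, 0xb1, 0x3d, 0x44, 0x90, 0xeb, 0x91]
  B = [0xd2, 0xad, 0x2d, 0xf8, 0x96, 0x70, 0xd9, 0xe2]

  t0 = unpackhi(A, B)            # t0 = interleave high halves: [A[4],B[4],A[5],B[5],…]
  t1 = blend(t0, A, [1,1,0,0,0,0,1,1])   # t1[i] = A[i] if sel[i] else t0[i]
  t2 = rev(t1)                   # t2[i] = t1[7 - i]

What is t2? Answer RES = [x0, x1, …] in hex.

  t0: 44 96 90 70 eb d9 91 e2
  t1: cb 6e 90 70 eb d9 eb 91
  t2: 91 eb d9 eb 70 90 6e cb

RES = [ 0x91  0xeb  0xd9  0xeb  0x70  0x90  0x6e  0xcb ]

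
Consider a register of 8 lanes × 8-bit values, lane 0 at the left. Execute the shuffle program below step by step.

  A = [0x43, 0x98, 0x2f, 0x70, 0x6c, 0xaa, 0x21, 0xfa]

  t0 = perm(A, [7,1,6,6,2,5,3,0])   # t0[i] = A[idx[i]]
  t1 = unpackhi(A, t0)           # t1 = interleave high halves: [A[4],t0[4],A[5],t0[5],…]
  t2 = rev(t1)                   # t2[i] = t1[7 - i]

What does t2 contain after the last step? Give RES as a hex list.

t0 = [0xfa, 0x98, 0x21, 0x21, 0x2f, 0xaa, 0x70, 0x43]
t1 = [0x6c, 0x2f, 0xaa, 0xaa, 0x21, 0x70, 0xfa, 0x43]
t2 = [0x43, 0xfa, 0x70, 0x21, 0xaa, 0xaa, 0x2f, 0x6c]

RES = [ 0x43  0xfa  0x70  0x21  0xaa  0xaa  0x2f  0x6c ]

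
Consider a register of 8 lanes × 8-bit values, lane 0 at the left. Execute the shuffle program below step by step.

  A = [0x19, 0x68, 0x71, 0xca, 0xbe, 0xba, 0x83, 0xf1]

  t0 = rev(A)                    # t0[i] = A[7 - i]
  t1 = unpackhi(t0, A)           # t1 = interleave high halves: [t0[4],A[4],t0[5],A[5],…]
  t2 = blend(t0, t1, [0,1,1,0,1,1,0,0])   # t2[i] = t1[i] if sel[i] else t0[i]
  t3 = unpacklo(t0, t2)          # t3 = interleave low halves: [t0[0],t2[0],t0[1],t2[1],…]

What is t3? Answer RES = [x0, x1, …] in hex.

RES = [ 0xf1  0xf1  0x83  0xbe  0xba  0x71  0xbe  0xbe ]

→ t0 |f1|83|ba|be|ca|71|68|19|
→ t1 |ca|be|71|ba|68|83|19|f1|
→ t2 |f1|be|71|be|68|83|68|19|
→ t3 |f1|f1|83|be|ba|71|be|be|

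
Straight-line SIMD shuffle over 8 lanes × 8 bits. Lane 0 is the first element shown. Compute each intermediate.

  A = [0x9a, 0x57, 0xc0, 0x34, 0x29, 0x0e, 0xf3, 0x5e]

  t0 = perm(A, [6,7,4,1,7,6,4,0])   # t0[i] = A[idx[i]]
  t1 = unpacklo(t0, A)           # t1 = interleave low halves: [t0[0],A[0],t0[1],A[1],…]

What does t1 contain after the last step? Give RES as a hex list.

  t0: f3 5e 29 57 5e f3 29 9a
  t1: f3 9a 5e 57 29 c0 57 34

RES = [ 0xf3  0x9a  0x5e  0x57  0x29  0xc0  0x57  0x34 ]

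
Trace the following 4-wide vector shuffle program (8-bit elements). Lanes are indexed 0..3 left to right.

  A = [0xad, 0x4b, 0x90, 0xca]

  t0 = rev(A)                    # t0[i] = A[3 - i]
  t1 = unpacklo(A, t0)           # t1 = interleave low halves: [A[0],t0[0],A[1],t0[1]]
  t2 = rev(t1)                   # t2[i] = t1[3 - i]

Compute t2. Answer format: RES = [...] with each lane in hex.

  t0: ca 90 4b ad
  t1: ad ca 4b 90
  t2: 90 4b ca ad

RES = [ 0x90  0x4b  0xca  0xad ]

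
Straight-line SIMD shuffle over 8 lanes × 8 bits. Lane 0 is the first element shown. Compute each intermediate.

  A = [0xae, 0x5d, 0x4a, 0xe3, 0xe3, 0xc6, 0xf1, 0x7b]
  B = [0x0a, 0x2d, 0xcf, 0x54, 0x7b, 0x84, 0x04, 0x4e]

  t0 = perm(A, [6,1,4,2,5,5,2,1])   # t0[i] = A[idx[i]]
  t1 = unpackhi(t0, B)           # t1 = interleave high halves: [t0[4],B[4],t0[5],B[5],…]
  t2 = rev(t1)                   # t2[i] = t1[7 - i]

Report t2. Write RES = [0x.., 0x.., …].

RES = [0x4e, 0x5d, 0x04, 0x4a, 0x84, 0xc6, 0x7b, 0xc6]

→ t0 |f1|5d|e3|4a|c6|c6|4a|5d|
→ t1 |c6|7b|c6|84|4a|04|5d|4e|
→ t2 |4e|5d|04|4a|84|c6|7b|c6|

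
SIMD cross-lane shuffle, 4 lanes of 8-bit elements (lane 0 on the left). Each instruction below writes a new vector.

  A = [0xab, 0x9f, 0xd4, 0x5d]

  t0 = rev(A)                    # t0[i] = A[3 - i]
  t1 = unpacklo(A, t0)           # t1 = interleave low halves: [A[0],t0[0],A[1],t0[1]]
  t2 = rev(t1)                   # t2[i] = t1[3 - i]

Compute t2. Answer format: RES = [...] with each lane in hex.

RES = [ 0xd4  0x9f  0x5d  0xab ]

t0 = [0x5d, 0xd4, 0x9f, 0xab]
t1 = [0xab, 0x5d, 0x9f, 0xd4]
t2 = [0xd4, 0x9f, 0x5d, 0xab]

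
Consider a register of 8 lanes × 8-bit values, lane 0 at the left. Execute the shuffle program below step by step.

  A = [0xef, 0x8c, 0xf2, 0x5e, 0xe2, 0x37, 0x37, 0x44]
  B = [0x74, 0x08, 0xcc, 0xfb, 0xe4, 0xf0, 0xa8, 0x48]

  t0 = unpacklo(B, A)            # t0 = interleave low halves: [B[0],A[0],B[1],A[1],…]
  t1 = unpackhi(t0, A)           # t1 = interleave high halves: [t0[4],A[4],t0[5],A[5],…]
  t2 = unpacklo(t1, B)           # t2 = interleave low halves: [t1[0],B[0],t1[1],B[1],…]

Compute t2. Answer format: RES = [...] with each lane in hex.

  t0: 74 ef 08 8c cc f2 fb 5e
  t1: cc e2 f2 37 fb 37 5e 44
  t2: cc 74 e2 08 f2 cc 37 fb

RES = [0xcc, 0x74, 0xe2, 0x08, 0xf2, 0xcc, 0x37, 0xfb]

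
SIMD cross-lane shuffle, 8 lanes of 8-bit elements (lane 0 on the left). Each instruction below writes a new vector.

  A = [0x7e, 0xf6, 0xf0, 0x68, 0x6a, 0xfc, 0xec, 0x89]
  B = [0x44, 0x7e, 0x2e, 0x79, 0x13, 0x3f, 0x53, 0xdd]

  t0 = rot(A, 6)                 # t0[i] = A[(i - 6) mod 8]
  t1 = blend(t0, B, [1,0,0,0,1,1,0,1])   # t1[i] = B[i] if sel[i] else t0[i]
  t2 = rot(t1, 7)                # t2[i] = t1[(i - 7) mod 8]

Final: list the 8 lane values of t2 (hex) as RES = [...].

  t0: f0 68 6a fc ec 89 7e f6
  t1: 44 68 6a fc 13 3f 7e dd
  t2: 68 6a fc 13 3f 7e dd 44

RES = [ 0x68  0x6a  0xfc  0x13  0x3f  0x7e  0xdd  0x44 ]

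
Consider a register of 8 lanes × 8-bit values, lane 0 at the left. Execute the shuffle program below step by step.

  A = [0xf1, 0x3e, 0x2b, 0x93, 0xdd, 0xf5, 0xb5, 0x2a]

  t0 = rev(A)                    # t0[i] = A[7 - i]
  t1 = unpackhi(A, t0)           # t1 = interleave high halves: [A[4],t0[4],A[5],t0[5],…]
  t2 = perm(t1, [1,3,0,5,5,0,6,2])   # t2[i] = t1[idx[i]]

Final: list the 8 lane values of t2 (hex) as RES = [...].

RES = [0x93, 0x2b, 0xdd, 0x3e, 0x3e, 0xdd, 0x2a, 0xf5]

→ t0 |2a|b5|f5|dd|93|2b|3e|f1|
→ t1 |dd|93|f5|2b|b5|3e|2a|f1|
→ t2 |93|2b|dd|3e|3e|dd|2a|f5|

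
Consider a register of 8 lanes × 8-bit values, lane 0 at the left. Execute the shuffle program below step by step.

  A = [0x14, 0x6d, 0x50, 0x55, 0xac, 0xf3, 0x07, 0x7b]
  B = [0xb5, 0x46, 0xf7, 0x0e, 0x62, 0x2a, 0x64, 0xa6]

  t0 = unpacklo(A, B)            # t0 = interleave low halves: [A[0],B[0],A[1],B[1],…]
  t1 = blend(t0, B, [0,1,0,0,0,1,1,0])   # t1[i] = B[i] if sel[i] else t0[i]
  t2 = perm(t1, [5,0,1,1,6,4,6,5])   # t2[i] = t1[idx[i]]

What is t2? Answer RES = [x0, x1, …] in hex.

RES = [ 0x2a  0x14  0x46  0x46  0x64  0x50  0x64  0x2a ]

t0 = [0x14, 0xb5, 0x6d, 0x46, 0x50, 0xf7, 0x55, 0x0e]
t1 = [0x14, 0x46, 0x6d, 0x46, 0x50, 0x2a, 0x64, 0x0e]
t2 = [0x2a, 0x14, 0x46, 0x46, 0x64, 0x50, 0x64, 0x2a]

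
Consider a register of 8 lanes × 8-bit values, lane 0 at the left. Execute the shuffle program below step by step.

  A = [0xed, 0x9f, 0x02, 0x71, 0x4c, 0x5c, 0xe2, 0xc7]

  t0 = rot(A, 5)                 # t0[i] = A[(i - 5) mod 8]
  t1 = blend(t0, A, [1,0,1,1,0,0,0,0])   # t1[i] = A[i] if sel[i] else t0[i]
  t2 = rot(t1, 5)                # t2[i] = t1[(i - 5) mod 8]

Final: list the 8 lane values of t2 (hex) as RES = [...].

t0 = [0x71, 0x4c, 0x5c, 0xe2, 0xc7, 0xed, 0x9f, 0x02]
t1 = [0xed, 0x4c, 0x02, 0x71, 0xc7, 0xed, 0x9f, 0x02]
t2 = [0x71, 0xc7, 0xed, 0x9f, 0x02, 0xed, 0x4c, 0x02]

RES = [ 0x71  0xc7  0xed  0x9f  0x02  0xed  0x4c  0x02 ]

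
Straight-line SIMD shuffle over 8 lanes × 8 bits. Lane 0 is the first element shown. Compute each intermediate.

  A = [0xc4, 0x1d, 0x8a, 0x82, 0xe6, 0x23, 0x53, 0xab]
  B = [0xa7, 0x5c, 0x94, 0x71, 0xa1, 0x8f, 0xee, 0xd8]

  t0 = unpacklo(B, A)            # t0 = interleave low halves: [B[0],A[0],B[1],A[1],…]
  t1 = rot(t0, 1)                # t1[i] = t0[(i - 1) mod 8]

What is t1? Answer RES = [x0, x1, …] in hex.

→ t0 |a7|c4|5c|1d|94|8a|71|82|
→ t1 |82|a7|c4|5c|1d|94|8a|71|

RES = [ 0x82  0xa7  0xc4  0x5c  0x1d  0x94  0x8a  0x71 ]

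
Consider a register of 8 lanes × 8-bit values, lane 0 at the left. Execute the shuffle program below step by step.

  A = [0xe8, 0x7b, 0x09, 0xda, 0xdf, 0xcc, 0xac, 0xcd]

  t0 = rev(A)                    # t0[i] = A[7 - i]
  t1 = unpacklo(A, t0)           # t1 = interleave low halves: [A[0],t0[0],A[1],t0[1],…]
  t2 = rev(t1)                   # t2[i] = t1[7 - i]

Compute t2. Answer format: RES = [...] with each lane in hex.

t0 = [0xcd, 0xac, 0xcc, 0xdf, 0xda, 0x09, 0x7b, 0xe8]
t1 = [0xe8, 0xcd, 0x7b, 0xac, 0x09, 0xcc, 0xda, 0xdf]
t2 = [0xdf, 0xda, 0xcc, 0x09, 0xac, 0x7b, 0xcd, 0xe8]

RES = [0xdf, 0xda, 0xcc, 0x09, 0xac, 0x7b, 0xcd, 0xe8]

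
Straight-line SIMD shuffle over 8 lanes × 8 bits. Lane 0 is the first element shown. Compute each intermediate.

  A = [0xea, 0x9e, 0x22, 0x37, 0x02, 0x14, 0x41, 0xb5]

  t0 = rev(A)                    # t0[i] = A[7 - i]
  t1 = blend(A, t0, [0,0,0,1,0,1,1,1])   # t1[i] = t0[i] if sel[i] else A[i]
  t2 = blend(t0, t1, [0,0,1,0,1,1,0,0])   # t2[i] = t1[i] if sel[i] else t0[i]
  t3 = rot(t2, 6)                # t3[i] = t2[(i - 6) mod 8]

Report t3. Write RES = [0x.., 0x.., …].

t0 = [0xb5, 0x41, 0x14, 0x02, 0x37, 0x22, 0x9e, 0xea]
t1 = [0xea, 0x9e, 0x22, 0x02, 0x02, 0x22, 0x9e, 0xea]
t2 = [0xb5, 0x41, 0x22, 0x02, 0x02, 0x22, 0x9e, 0xea]
t3 = [0x22, 0x02, 0x02, 0x22, 0x9e, 0xea, 0xb5, 0x41]

RES = [ 0x22  0x02  0x02  0x22  0x9e  0xea  0xb5  0x41 ]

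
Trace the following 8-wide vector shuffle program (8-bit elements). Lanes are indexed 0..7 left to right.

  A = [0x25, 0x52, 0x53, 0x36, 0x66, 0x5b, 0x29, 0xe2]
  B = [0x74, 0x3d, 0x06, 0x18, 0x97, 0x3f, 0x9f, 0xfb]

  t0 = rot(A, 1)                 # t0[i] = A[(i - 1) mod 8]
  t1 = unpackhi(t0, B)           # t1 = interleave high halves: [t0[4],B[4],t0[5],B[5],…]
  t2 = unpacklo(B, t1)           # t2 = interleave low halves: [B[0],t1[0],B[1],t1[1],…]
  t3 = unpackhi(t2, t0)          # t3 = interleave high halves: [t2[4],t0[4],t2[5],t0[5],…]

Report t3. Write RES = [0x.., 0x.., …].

RES = [ 0x06  0x36  0x66  0x66  0x18  0x5b  0x3f  0x29 ]

  t0: e2 25 52 53 36 66 5b 29
  t1: 36 97 66 3f 5b 9f 29 fb
  t2: 74 36 3d 97 06 66 18 3f
  t3: 06 36 66 66 18 5b 3f 29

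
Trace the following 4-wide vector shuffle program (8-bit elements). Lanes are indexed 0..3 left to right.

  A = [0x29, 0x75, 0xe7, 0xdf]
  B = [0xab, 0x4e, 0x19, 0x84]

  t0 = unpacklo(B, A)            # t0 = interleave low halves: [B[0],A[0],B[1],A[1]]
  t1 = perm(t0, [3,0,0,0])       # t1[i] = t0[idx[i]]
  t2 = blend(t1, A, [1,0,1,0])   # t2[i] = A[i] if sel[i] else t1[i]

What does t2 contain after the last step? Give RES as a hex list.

→ t0 |ab|29|4e|75|
→ t1 |75|ab|ab|ab|
→ t2 |29|ab|e7|ab|

RES = [0x29, 0xab, 0xe7, 0xab]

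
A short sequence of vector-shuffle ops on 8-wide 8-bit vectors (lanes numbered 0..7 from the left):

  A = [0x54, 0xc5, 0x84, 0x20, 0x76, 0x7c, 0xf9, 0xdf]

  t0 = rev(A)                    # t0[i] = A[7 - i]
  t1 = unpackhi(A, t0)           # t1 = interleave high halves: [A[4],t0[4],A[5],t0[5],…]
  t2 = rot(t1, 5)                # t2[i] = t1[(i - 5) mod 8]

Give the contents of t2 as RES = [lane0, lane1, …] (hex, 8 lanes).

RES = [0x84, 0xf9, 0xc5, 0xdf, 0x54, 0x76, 0x20, 0x7c]

t0 = [0xdf, 0xf9, 0x7c, 0x76, 0x20, 0x84, 0xc5, 0x54]
t1 = [0x76, 0x20, 0x7c, 0x84, 0xf9, 0xc5, 0xdf, 0x54]
t2 = [0x84, 0xf9, 0xc5, 0xdf, 0x54, 0x76, 0x20, 0x7c]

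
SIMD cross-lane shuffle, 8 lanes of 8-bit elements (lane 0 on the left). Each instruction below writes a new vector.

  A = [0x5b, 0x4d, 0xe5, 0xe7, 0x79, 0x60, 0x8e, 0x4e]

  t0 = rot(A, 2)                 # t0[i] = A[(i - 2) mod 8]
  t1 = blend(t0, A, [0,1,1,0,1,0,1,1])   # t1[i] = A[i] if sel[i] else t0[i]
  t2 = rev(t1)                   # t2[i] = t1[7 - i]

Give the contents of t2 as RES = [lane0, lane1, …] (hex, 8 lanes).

RES = [ 0x4e  0x8e  0xe7  0x79  0x4d  0xe5  0x4d  0x8e ]

t0 = [0x8e, 0x4e, 0x5b, 0x4d, 0xe5, 0xe7, 0x79, 0x60]
t1 = [0x8e, 0x4d, 0xe5, 0x4d, 0x79, 0xe7, 0x8e, 0x4e]
t2 = [0x4e, 0x8e, 0xe7, 0x79, 0x4d, 0xe5, 0x4d, 0x8e]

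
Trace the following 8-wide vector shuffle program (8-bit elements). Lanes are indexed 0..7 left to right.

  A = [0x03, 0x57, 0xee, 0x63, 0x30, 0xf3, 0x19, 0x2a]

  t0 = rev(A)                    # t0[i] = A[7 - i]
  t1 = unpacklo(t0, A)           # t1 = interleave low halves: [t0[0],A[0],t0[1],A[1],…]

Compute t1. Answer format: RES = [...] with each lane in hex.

RES = [ 0x2a  0x03  0x19  0x57  0xf3  0xee  0x30  0x63 ]

  t0: 2a 19 f3 30 63 ee 57 03
  t1: 2a 03 19 57 f3 ee 30 63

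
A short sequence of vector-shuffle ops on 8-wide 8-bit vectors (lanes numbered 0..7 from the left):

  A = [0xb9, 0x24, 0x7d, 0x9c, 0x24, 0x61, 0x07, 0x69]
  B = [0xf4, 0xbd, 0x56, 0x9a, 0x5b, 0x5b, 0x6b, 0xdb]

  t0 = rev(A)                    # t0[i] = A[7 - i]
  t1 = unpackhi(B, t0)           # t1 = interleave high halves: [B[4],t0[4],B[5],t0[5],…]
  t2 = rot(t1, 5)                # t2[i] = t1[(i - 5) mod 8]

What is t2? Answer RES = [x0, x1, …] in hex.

RES = [ 0x7d  0x6b  0x24  0xdb  0xb9  0x5b  0x9c  0x5b ]

→ t0 |69|07|61|24|9c|7d|24|b9|
→ t1 |5b|9c|5b|7d|6b|24|db|b9|
→ t2 |7d|6b|24|db|b9|5b|9c|5b|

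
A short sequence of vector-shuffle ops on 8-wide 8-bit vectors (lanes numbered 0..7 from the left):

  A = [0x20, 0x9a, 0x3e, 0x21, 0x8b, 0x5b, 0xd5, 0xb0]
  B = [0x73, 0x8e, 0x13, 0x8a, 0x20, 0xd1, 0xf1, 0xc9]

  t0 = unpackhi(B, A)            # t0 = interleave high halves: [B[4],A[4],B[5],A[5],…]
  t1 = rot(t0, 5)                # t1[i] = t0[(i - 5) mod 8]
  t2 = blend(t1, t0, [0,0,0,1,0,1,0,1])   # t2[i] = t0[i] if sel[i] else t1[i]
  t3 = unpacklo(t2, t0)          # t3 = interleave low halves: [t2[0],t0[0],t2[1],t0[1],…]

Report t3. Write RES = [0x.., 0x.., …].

t0 = [0x20, 0x8b, 0xd1, 0x5b, 0xf1, 0xd5, 0xc9, 0xb0]
t1 = [0x5b, 0xf1, 0xd5, 0xc9, 0xb0, 0x20, 0x8b, 0xd1]
t2 = [0x5b, 0xf1, 0xd5, 0x5b, 0xb0, 0xd5, 0x8b, 0xb0]
t3 = [0x5b, 0x20, 0xf1, 0x8b, 0xd5, 0xd1, 0x5b, 0x5b]

RES = [ 0x5b  0x20  0xf1  0x8b  0xd5  0xd1  0x5b  0x5b ]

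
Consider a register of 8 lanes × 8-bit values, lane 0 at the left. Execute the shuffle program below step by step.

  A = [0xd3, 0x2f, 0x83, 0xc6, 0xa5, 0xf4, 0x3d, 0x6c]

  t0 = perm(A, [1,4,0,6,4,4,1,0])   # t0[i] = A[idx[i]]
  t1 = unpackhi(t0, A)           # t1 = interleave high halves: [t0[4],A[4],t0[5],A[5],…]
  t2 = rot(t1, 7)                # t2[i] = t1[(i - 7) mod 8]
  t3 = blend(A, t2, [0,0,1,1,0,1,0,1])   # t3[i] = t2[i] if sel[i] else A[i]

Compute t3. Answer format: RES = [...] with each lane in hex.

RES = [ 0xd3  0x2f  0xf4  0x2f  0xa5  0xd3  0x3d  0xa5 ]

t0 = [0x2f, 0xa5, 0xd3, 0x3d, 0xa5, 0xa5, 0x2f, 0xd3]
t1 = [0xa5, 0xa5, 0xa5, 0xf4, 0x2f, 0x3d, 0xd3, 0x6c]
t2 = [0xa5, 0xa5, 0xf4, 0x2f, 0x3d, 0xd3, 0x6c, 0xa5]
t3 = [0xd3, 0x2f, 0xf4, 0x2f, 0xa5, 0xd3, 0x3d, 0xa5]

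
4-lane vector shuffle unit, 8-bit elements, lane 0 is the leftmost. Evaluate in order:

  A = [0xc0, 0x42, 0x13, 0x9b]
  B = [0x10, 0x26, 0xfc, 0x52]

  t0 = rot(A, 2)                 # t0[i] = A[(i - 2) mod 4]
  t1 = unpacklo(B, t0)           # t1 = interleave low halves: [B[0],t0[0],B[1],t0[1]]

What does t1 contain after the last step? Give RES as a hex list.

  t0: 13 9b c0 42
  t1: 10 13 26 9b

RES = [0x10, 0x13, 0x26, 0x9b]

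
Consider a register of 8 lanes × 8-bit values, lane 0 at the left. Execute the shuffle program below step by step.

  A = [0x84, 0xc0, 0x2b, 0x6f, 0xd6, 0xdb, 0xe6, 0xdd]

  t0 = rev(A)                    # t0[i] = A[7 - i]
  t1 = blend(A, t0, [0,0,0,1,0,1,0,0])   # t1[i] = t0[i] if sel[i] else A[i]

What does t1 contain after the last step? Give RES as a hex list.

RES = [0x84, 0xc0, 0x2b, 0xd6, 0xd6, 0x2b, 0xe6, 0xdd]

  t0: dd e6 db d6 6f 2b c0 84
  t1: 84 c0 2b d6 d6 2b e6 dd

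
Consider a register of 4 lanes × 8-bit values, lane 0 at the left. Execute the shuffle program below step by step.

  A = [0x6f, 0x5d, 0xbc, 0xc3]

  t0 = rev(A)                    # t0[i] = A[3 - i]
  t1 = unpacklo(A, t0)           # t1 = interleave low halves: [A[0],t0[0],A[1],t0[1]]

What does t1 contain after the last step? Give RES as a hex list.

t0 = [0xc3, 0xbc, 0x5d, 0x6f]
t1 = [0x6f, 0xc3, 0x5d, 0xbc]

RES = [0x6f, 0xc3, 0x5d, 0xbc]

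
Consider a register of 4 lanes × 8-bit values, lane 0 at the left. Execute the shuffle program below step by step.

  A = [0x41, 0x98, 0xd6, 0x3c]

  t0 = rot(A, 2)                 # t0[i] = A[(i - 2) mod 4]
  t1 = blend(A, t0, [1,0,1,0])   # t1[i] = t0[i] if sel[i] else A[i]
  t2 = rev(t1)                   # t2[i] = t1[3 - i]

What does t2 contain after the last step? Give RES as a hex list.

t0 = [0xd6, 0x3c, 0x41, 0x98]
t1 = [0xd6, 0x98, 0x41, 0x3c]
t2 = [0x3c, 0x41, 0x98, 0xd6]

RES = [0x3c, 0x41, 0x98, 0xd6]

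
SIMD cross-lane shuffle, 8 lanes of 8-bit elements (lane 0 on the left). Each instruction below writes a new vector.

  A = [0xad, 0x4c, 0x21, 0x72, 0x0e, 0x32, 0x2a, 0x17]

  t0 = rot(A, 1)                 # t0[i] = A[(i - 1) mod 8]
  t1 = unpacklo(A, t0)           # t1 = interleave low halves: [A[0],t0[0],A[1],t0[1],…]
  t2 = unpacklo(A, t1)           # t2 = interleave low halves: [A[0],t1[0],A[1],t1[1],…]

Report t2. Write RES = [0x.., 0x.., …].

→ t0 |17|ad|4c|21|72|0e|32|2a|
→ t1 |ad|17|4c|ad|21|4c|72|21|
→ t2 |ad|ad|4c|17|21|4c|72|ad|

RES = [0xad, 0xad, 0x4c, 0x17, 0x21, 0x4c, 0x72, 0xad]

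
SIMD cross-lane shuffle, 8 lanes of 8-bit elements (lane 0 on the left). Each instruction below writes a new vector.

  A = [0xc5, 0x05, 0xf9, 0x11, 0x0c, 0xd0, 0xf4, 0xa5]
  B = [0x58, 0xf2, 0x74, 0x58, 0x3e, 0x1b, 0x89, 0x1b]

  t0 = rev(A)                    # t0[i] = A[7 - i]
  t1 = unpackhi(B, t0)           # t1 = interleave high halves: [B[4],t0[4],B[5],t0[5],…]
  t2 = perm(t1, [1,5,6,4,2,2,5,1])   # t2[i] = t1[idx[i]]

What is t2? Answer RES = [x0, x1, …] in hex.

  t0: a5 f4 d0 0c 11 f9 05 c5
  t1: 3e 11 1b f9 89 05 1b c5
  t2: 11 05 1b 89 1b 1b 05 11

RES = [ 0x11  0x05  0x1b  0x89  0x1b  0x1b  0x05  0x11 ]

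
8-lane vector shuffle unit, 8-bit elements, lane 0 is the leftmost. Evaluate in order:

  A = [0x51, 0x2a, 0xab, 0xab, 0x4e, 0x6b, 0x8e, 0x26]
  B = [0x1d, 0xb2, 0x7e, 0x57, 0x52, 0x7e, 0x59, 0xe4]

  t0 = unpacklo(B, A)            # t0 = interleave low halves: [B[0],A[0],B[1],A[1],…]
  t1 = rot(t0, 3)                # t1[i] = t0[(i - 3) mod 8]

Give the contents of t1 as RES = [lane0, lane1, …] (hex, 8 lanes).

RES = [ 0xab  0x57  0xab  0x1d  0x51  0xb2  0x2a  0x7e ]

t0 = [0x1d, 0x51, 0xb2, 0x2a, 0x7e, 0xab, 0x57, 0xab]
t1 = [0xab, 0x57, 0xab, 0x1d, 0x51, 0xb2, 0x2a, 0x7e]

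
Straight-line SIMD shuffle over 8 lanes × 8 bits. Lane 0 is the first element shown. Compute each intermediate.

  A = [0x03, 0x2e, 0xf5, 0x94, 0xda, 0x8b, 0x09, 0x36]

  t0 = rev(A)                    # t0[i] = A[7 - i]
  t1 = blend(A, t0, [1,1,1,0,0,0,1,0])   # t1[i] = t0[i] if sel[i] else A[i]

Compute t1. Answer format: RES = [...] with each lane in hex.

→ t0 |36|09|8b|da|94|f5|2e|03|
→ t1 |36|09|8b|94|da|8b|2e|36|

RES = [0x36, 0x09, 0x8b, 0x94, 0xda, 0x8b, 0x2e, 0x36]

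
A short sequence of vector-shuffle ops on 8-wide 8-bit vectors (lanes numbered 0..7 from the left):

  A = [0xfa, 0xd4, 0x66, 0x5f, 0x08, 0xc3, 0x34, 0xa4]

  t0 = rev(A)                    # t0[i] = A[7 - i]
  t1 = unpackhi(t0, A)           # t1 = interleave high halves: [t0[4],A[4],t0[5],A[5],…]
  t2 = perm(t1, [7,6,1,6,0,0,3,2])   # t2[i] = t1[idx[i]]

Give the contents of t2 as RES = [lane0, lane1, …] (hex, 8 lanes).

RES = [0xa4, 0xfa, 0x08, 0xfa, 0x5f, 0x5f, 0xc3, 0x66]

  t0: a4 34 c3 08 5f 66 d4 fa
  t1: 5f 08 66 c3 d4 34 fa a4
  t2: a4 fa 08 fa 5f 5f c3 66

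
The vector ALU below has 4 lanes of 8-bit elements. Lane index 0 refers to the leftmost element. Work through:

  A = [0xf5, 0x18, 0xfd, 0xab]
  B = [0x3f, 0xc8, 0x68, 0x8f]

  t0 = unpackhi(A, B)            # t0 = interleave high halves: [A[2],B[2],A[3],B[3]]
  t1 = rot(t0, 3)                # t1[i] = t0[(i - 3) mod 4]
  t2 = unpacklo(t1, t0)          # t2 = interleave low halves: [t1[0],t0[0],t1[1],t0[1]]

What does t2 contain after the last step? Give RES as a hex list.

RES = [0x68, 0xfd, 0xab, 0x68]

t0 = [0xfd, 0x68, 0xab, 0x8f]
t1 = [0x68, 0xab, 0x8f, 0xfd]
t2 = [0x68, 0xfd, 0xab, 0x68]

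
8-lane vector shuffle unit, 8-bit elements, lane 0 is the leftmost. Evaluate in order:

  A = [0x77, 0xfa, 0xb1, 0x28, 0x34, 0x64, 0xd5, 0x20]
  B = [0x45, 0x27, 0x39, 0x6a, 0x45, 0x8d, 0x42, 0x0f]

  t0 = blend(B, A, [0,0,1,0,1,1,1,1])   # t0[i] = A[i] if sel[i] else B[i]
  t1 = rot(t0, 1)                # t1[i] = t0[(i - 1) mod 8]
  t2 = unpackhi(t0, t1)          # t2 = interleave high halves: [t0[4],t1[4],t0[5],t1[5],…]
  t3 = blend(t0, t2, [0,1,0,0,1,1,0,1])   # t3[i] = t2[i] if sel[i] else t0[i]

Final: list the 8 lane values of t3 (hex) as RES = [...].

RES = [ 0x45  0x6a  0xb1  0x6a  0xd5  0x64  0xd5  0xd5 ]

→ t0 |45|27|b1|6a|34|64|d5|20|
→ t1 |20|45|27|b1|6a|34|64|d5|
→ t2 |34|6a|64|34|d5|64|20|d5|
→ t3 |45|6a|b1|6a|d5|64|d5|d5|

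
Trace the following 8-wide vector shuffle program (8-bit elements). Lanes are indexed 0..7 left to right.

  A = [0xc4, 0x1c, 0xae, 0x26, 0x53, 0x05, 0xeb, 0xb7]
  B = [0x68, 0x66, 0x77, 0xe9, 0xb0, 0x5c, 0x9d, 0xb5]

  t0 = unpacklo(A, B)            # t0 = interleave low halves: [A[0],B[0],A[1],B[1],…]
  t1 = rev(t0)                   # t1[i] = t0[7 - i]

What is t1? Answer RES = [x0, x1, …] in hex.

  t0: c4 68 1c 66 ae 77 26 e9
  t1: e9 26 77 ae 66 1c 68 c4

RES = [ 0xe9  0x26  0x77  0xae  0x66  0x1c  0x68  0xc4 ]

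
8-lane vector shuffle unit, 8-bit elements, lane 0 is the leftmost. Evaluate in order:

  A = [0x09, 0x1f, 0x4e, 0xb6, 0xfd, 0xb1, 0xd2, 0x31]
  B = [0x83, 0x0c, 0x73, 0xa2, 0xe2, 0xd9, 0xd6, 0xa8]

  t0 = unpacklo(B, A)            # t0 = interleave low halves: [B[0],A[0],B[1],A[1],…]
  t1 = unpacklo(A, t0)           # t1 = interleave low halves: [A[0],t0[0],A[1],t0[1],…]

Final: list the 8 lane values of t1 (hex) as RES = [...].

RES = [0x09, 0x83, 0x1f, 0x09, 0x4e, 0x0c, 0xb6, 0x1f]

→ t0 |83|09|0c|1f|73|4e|a2|b6|
→ t1 |09|83|1f|09|4e|0c|b6|1f|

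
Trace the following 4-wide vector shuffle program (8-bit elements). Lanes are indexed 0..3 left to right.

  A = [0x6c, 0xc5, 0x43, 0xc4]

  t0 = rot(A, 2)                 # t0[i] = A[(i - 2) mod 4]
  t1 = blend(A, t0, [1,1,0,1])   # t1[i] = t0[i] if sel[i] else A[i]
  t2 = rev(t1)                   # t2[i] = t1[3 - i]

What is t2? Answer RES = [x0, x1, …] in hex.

RES = [ 0xc5  0x43  0xc4  0x43 ]

  t0: 43 c4 6c c5
  t1: 43 c4 43 c5
  t2: c5 43 c4 43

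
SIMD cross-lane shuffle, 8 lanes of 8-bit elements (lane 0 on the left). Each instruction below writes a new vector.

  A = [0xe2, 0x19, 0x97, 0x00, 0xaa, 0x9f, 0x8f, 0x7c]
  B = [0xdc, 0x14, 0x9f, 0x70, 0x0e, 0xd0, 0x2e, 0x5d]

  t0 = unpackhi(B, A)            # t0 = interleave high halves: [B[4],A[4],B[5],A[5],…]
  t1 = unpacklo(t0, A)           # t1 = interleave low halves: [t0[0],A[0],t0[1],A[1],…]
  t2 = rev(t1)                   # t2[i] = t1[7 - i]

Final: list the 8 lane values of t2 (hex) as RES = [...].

t0 = [0x0e, 0xaa, 0xd0, 0x9f, 0x2e, 0x8f, 0x5d, 0x7c]
t1 = [0x0e, 0xe2, 0xaa, 0x19, 0xd0, 0x97, 0x9f, 0x00]
t2 = [0x00, 0x9f, 0x97, 0xd0, 0x19, 0xaa, 0xe2, 0x0e]

RES = [ 0x00  0x9f  0x97  0xd0  0x19  0xaa  0xe2  0x0e ]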